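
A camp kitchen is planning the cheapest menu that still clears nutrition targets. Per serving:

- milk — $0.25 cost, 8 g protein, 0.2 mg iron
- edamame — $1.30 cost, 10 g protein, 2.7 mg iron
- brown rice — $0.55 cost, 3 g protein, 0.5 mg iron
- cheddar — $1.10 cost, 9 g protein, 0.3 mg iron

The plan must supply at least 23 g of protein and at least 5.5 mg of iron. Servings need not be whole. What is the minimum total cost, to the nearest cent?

With two linear requirements the optimum uses one or two foods; enumerate the corners.
milk only: max(23/8, 5.5/0.2) = 27.5 servings → $6.88.
edamame only: max(23/10, 5.5/2.7) = 2.3 servings → $2.99.
brown rice only: max(23/3, 5.5/0.5) = 11 servings → $6.05.
cheddar only: max(23/9, 5.5/0.3) = 18.33 servings → $20.17.
milk + edamame with both tight: 0.3622 servings and 2.01 servings → $2.70.
milk + brown rice: intersection lies outside the first quadrant.
milk + cheddar: intersection lies outside the first quadrant.
edamame + brown rice with both tight: 1.613 servings and 2.29 servings → $3.36.
edamame + cheddar with both tight: 2 servings and 0.3333 servings → $2.97.
brown rice + cheddar: the both-tight solution has a negative serving — not a feasible corner.
So the least-cost plan costs $2.70.

$2.70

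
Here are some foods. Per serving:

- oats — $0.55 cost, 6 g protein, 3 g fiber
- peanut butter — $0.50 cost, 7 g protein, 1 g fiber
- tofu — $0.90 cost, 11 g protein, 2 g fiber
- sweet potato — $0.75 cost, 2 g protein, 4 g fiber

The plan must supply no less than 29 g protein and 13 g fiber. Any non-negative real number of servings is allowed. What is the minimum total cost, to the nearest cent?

oats only: max(29/6, 13/3) = 4.833 servings → $2.66.
peanut butter only: max(29/7, 13/1) = 13 servings → $6.50.
tofu only: max(29/11, 13/2) = 6.5 servings → $5.85.
sweet potato only: max(29/2, 13/4) = 14.5 servings → $10.88.
oats + peanut butter with both tight: 4.133 servings and 0.6 servings → $2.57.
oats + tofu with both tight: 4.048 servings and 0.4286 servings → $2.61.
oats + sweet potato: intersection lies outside the first quadrant.
peanut butter + tofu: the both-tight solution has a negative serving — not a feasible corner.
peanut butter + sweet potato with both tight: 3.462 servings and 2.385 servings → $3.52.
tofu + sweet potato with both tight: 2.25 servings and 2.125 servings → $3.62.
The minimum over all feasible corners is $2.57.

$2.57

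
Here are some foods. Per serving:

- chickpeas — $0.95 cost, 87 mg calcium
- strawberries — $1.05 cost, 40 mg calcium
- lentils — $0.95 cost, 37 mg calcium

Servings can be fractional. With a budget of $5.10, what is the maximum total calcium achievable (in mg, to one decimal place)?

Calcium per dollar: chickpeas 91.58, lentils 38.95, strawberries 38.1.
With no serving limits, spend the whole cost allowance on chickpeas: $5.10 / $0.95 × 87 mg = 467.1 mg.

467.1 mg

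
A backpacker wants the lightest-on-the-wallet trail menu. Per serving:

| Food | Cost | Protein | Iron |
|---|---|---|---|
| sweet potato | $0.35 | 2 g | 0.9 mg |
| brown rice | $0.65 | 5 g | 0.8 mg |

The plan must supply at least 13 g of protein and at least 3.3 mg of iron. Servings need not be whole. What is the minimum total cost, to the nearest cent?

Compare the cost at each extreme point of the feasible region.
sweet potato only: max(13/2, 3.3/0.9) = 6.5 servings → $2.27.
brown rice only: max(13/5, 3.3/0.8) = 4.125 servings → $2.68.
sweet potato + brown rice with both tight: 2.103 servings and 1.759 servings → $1.88.
So the least-cost plan costs $1.88.

$1.88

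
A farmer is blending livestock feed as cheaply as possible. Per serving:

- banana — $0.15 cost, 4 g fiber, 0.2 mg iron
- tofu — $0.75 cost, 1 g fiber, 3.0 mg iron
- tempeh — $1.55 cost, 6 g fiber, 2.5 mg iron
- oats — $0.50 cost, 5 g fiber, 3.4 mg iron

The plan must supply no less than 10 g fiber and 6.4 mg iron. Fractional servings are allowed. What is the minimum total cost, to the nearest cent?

$0.96

banana only: max(10/4, 6.4/0.2) = 32 servings → $4.80.
tofu only: max(10/1, 6.4/3.0) = 10 servings → $7.50.
tempeh only: max(10/6, 6.4/2.5) = 2.56 servings → $3.97.
oats only: max(10/5, 6.4/3.4) = 2 servings → $1.00.
banana + tofu with both tight: 2 servings and 2 servings → $1.80.
banana + tempeh with both targets exact would need a negative amount; discard.
banana + oats with both tight: 0.1587 servings and 1.873 servings → $0.96.
tofu + tempeh with both tight: 0.8645 servings and 1.523 servings → $3.01.
tofu + oats: the both-tight solution has a negative serving — not a feasible corner.
tempeh + oats with both tight: 0.2532 servings and 1.696 servings → $1.24.
So the least-cost plan costs $0.96.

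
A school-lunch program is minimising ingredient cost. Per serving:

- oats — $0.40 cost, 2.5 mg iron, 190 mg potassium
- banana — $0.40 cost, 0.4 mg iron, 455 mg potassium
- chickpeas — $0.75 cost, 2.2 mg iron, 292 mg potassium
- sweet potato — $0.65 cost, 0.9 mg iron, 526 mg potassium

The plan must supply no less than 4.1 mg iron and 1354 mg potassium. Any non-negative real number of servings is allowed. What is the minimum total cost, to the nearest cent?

$1.48

Two binding constraints pin down two serving amounts, so the optimal mix uses at most two foods. The candidates are each food alone (scaled to the tighter of iron/potassium) and each pair with both constraints tight.
oats only: max(4.1/2.5, 1354/190) = 7.126 servings → $2.85.
banana only: max(4.1/0.4, 1354/455) = 10.25 servings → $4.10.
chickpeas only: max(4.1/2.2, 1354/292) = 4.637 servings → $3.48.
sweet potato only: max(4.1/0.9, 1354/526) = 4.556 servings → $2.96.
oats + banana with both tight: 1.247 servings and 2.455 servings → $1.48.
oats + chickpeas: intersection lies outside the first quadrant.
oats + sweet potato with both tight: 0.8199 servings and 2.278 servings → $1.81.
banana + chickpeas with both tight: 2.015 servings and 1.497 servings → $1.93.
banana + sweet potato: intersection lies outside the first quadrant.
chickpeas + sweet potato with both tight: 1.049 servings and 1.992 servings → $2.08.
So the least-cost plan costs $1.48.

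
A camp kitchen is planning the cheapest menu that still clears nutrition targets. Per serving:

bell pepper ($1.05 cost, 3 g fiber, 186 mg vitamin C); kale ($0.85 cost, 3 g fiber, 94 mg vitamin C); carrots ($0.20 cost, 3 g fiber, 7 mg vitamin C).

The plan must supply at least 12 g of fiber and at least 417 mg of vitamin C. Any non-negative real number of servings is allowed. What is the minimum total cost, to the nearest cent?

With two linear requirements the optimum uses one or two foods; enumerate the corners.
bell pepper only: max(12/3, 417/186) = 4 servings → $4.20.
kale only: max(12/3, 417/94) = 4.436 servings → $3.77.
carrots only: max(12/3, 417/7) = 59.57 servings → $11.91.
bell pepper + kale with both tight: 0.4457 servings and 3.554 servings → $3.49.
bell pepper + carrots with both tight: 2.173 servings and 1.827 servings → $2.65.
kale + carrots with both targets exact would need a negative amount; discard.
So the least-cost plan costs $2.65.

$2.65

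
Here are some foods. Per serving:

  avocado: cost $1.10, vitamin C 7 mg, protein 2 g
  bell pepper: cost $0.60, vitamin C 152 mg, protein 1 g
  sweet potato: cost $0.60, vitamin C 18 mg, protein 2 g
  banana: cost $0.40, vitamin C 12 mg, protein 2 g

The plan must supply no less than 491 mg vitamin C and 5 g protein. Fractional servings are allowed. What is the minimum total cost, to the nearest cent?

This is a tiny linear program; its minimum lies at a vertex of the feasible set. List the vertices and price them.
avocado only: max(491/7, 5/2) = 70.14 servings → $77.16.
bell pepper only: max(491/152, 5/1) = 5 servings → $3.00.
sweet potato only: max(491/18, 5/2) = 27.28 servings → $16.37.
banana only: max(491/12, 5/2) = 40.92 servings → $16.37.
avocado + bell pepper with both tight: 0.9057 servings and 3.189 servings → $2.91.
avocado + sweet potato with both targets exact would need a negative amount; discard.
avocado + banana: the both-tight solution has a negative serving — not a feasible corner.
bell pepper + sweet potato with both tight: 3.119 servings and 0.9406 servings → $2.44.
bell pepper + banana with both tight: 3.158 servings and 0.9212 servings → $2.26.
sweet potato + banana: intersection lies outside the first quadrant.
The minimum over all feasible corners is $2.26.

$2.26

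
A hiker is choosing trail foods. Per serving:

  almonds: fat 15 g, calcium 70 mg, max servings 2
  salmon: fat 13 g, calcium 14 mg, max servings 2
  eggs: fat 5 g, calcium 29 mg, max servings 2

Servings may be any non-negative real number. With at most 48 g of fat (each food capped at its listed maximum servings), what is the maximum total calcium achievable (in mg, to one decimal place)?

Calcium per g fat: eggs 5.8, almonds 4.667, salmon 1.077.
Take 2 servings of eggs: uses 10 g fat, +58.0 mg calcium (running total 58.0 mg).
Take 2 servings of almonds: uses 30 g fat, +140.0 mg calcium (running total 198.0 mg).
Take 0.6154 servings of salmon: uses 8 g fat, +8.6 mg calcium (running total 206.6 mg).
Greedy by best ratio exhausts the fat allowance optimally: 206.6 mg.

206.6 mg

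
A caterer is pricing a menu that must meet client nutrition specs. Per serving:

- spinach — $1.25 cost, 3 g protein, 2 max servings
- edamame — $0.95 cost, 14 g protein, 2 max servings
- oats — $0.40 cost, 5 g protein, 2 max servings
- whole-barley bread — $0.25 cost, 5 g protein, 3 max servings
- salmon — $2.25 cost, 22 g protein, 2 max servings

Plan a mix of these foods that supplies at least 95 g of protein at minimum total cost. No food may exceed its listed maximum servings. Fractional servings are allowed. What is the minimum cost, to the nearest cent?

$7.75

Cost per g of protein: whole-barley bread $0.0500, edamame $0.0679, oats $0.0800, salmon $0.1023, spinach $0.4167.
Take 3 servings of whole-barley bread: +15.0 g protein for $0.75 (total $0.75, still need 80.0 g).
Take 2 servings of edamame: +28.0 g protein for $1.90 (total $2.65, still need 52.0 g).
Take 2 servings of oats: +10.0 g protein for $0.80 (total $3.45, still need 42.0 g).
Take 1.909 servings of salmon: +42.0 g protein for $4.30 (total $7.75, still need 0.0 g).
Filling from the cheapest source first is optimal under one linear minimum: $7.75.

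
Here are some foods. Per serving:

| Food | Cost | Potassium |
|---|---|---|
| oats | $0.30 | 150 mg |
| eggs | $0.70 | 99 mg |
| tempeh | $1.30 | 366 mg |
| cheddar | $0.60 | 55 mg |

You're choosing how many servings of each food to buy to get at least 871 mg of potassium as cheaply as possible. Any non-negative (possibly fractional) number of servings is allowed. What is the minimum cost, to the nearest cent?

Cost per mg of potassium: oats $0.0020, tempeh $0.0036, eggs $0.0071, cheddar $0.0109.
With no serving limits, use only oats: 871 mg / 150 mg = 5.807 servings × $0.30 = $1.74.

$1.74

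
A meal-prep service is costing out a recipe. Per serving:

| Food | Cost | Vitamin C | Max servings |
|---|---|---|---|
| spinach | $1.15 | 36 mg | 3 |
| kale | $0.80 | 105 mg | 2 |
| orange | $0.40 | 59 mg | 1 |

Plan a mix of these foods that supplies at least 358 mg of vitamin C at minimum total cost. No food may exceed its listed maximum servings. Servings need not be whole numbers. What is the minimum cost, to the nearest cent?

Cost per mg of vitamin C: orange $0.0068, kale $0.0076, spinach $0.0319.
Take 1 serving of orange: +59.0 mg vitamin C for $0.40 (total $0.40, still need 299.0 mg).
Take 2 servings of kale: +210.0 mg vitamin C for $1.60 (total $2.00, still need 89.0 mg).
Take 2.472 servings of spinach: +89.0 mg vitamin C for $2.84 (total $4.84, still need 0.0 mg).
Greedy by cheapest-per-mg is optimal for a single linear constraint, so the minimum cost is $4.84.

$4.84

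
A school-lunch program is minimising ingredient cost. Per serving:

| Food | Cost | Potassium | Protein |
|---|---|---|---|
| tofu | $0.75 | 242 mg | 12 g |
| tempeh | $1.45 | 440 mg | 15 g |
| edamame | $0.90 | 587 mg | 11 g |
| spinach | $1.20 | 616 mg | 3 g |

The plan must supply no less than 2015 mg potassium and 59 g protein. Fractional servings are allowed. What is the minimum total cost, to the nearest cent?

$4.17

tofu only: max(2015/242, 59/12) = 8.326 servings → $6.24.
tempeh only: max(2015/440, 59/15) = 4.58 servings → $6.64.
edamame only: max(2015/587, 59/11) = 5.364 servings → $4.83.
spinach only: max(2015/616, 59/3) = 19.67 servings → $23.60.
tofu + tempeh: the both-tight solution has a negative serving — not a feasible corner.
tofu + edamame with both tight: 2.845 servings and 2.26 servings → $4.17.
tofu + spinach with both tight: 4.545 servings and 1.485 servings → $5.19.
tempeh + edamame with both tight: 3.145 servings and 1.076 servings → $5.53.
tempeh + spinach with both tight: 3.826 servings and 0.5385 servings → $6.19.
edamame + spinach: the both-tight solution has a negative serving — not a feasible corner.
So the least-cost plan costs $4.17.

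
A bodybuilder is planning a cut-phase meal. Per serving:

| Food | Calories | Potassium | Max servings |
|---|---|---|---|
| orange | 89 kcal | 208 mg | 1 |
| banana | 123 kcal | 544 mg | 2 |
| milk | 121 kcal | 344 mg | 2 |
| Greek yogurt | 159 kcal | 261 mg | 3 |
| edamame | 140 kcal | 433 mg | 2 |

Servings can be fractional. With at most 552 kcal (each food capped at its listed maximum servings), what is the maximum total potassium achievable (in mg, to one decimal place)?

2027.9 mg

Potassium per kcal: banana 4.423, edamame 3.093, milk 2.843, orange 2.337, Greek yogurt 1.642.
Take 2 servings of banana: uses 246 kcal, +1088.0 mg potassium (running total 1088.0 mg).
Take 2 servings of edamame: uses 280 kcal, +866.0 mg potassium (running total 1954.0 mg).
Take 0.2149 servings of milk: uses 26 kcal, +73.9 mg potassium (running total 2027.9 mg).
Filling greedily by potassium-per-kcal is optimal for one linear limit, giving 2027.9 mg.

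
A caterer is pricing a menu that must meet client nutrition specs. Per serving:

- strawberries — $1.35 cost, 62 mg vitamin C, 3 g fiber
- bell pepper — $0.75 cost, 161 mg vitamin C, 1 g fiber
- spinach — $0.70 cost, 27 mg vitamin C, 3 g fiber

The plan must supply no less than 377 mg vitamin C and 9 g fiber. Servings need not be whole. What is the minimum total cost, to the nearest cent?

With two linear requirements the optimum uses one or two foods; enumerate the corners.
strawberries only: max(377/62, 9/3) = 6.081 servings → $8.21.
bell pepper only: max(377/161, 9/1) = 9 servings → $6.75.
spinach only: max(377/27, 9/3) = 13.96 servings → $9.77.
strawberries + bell pepper with both tight: 2.546 servings and 1.361 servings → $4.46.
strawberries + spinach: intersection lies outside the first quadrant.
bell pepper + spinach with both tight: 1.947 servings and 2.351 servings → $3.11.
The minimum over all feasible corners is $3.11.

$3.11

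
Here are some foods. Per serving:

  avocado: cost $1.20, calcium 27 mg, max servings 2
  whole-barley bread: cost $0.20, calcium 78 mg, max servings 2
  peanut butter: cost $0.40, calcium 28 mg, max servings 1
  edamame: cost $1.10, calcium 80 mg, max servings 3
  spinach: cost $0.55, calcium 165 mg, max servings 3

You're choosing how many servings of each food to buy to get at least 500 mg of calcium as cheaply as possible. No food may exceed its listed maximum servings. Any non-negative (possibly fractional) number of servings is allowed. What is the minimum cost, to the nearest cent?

Cost per mg of calcium: whole-barley bread $0.0026, spinach $0.0033, edamame $0.0138, peanut butter $0.0143, avocado $0.0444.
Take 2 servings of whole-barley bread: +156.0 mg calcium for $0.40 (total $0.40, still need 344.0 mg).
Take 2.085 servings of spinach: +344.0 mg calcium for $1.15 (total $1.55, still need 0.0 mg).
Filling from the cheapest source first is optimal under one linear minimum: $1.55.

$1.55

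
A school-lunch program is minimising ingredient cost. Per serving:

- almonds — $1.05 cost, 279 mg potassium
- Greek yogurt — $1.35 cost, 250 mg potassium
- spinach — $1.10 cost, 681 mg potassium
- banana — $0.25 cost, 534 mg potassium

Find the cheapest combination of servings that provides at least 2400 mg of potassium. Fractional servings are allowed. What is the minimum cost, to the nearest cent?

$1.12

Cost per mg of potassium: banana $0.0005, spinach $0.0016, almonds $0.0038, Greek yogurt $0.0054.
With no serving limits, use only banana: 2400 mg / 534 mg = 4.494 servings × $0.25 = $1.12.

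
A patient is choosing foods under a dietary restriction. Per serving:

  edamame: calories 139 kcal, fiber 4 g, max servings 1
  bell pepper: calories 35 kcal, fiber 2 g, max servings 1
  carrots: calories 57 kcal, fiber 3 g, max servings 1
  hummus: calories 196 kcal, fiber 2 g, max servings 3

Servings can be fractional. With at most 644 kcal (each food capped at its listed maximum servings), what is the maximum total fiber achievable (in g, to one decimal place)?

13.2 g

Fiber per kcal: bell pepper 0.05714, carrots 0.05263, edamame 0.02878, hummus 0.0102.
Take 1 serving of bell pepper: uses 35 kcal, +2.0 g fiber (running total 2.0 g).
Take 1 serving of carrots: uses 57 kcal, +3.0 g fiber (running total 5.0 g).
Take 1 serving of edamame: uses 139 kcal, +4.0 g fiber (running total 9.0 g).
Take 2.107 servings of hummus: uses 413 kcal, +4.2 g fiber (running total 13.2 g).
Greedy by best ratio exhausts the calories allowance optimally: 13.2 g.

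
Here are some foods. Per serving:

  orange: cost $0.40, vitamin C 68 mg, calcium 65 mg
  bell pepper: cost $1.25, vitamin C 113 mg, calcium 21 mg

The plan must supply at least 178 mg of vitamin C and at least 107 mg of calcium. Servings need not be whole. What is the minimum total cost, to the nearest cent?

$1.05

Check every corner: each single food scaled to meet both minima, and each pair solved so both constraints bind.
orange only: max(178/68, 107/65) = 2.618 servings → $1.05.
bell pepper only: max(178/113, 107/21) = 5.095 servings → $6.37.
orange + bell pepper with both tight: 1.412 servings and 0.7257 servings → $1.47.
The minimum over all feasible corners is $1.05.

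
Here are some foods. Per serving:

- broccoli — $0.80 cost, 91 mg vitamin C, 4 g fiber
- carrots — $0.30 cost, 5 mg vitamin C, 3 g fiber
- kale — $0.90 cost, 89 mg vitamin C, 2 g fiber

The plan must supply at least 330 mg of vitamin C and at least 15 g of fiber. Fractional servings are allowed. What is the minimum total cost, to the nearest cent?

$2.95

An LP optimum is at a vertex; with two nutrient constraints at most two foods are used. Check each candidate.
broccoli only: max(330/91, 15/4) = 3.75 servings → $3.00.
carrots only: max(330/5, 15/3) = 66 servings → $19.80.
kale only: max(330/89, 15/2) = 7.5 servings → $6.75.
broccoli + carrots with both tight: 3.617 servings and 0.1779 servings → $2.95.
broccoli + kale: the both-tight solution has a negative serving — not a feasible corner.
carrots + kale with both tight: 2.626 servings and 3.56 servings → $3.99.
The minimum over all feasible corners is $2.95.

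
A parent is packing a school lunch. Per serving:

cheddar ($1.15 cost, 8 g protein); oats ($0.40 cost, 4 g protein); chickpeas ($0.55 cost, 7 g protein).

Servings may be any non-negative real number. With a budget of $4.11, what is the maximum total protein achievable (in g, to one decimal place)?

Protein per dollar: chickpeas 12.73, oats 10, cheddar 6.957.
With no serving limits, spend the whole cost allowance on chickpeas: $4.11 / $0.55 × 7 g = 52.3 g.

52.3 g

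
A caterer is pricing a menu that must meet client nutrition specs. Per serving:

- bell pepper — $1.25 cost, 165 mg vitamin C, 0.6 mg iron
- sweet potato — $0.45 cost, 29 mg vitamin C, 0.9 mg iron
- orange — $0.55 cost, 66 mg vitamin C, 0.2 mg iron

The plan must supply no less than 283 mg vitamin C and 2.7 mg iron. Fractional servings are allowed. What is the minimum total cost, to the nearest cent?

$2.63

At the optimum either one food covers both requirements or two foods hit both targets exactly; no other combination can be cheaper.
bell pepper only: max(283/165, 2.7/0.6) = 4.5 servings → $5.62.
sweet potato only: max(283/29, 2.7/0.9) = 9.759 servings → $4.39.
orange only: max(283/66, 2.7/0.2) = 13.5 servings → $7.42.
bell pepper + sweet potato with both tight: 1.346 servings and 2.103 servings → $2.63.
bell pepper + orange: intersection lies outside the first quadrant.
sweet potato + orange with both tight: 2.269 servings and 3.291 servings → $2.83.
The minimum over all feasible corners is $2.63.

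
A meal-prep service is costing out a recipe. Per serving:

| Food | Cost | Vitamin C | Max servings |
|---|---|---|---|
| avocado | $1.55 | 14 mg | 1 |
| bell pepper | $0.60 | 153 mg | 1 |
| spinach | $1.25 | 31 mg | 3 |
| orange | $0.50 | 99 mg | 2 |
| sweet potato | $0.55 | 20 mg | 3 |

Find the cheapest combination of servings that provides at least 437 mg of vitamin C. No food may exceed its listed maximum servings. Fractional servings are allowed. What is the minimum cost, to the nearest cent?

$4.30

Cost per mg of vitamin C: bell pepper $0.0039, orange $0.0051, sweet potato $0.0275, spinach $0.0403, avocado $0.1107.
Take 1 serving of bell pepper: +153.0 mg vitamin C for $0.60 (total $0.60, still need 284.0 mg).
Take 2 servings of orange: +198.0 mg vitamin C for $1.00 (total $1.60, still need 86.0 mg).
Take 3 servings of sweet potato: +60.0 mg vitamin C for $1.65 (total $3.25, still need 26.0 mg).
Take 0.8387 servings of spinach: +26.0 mg vitamin C for $1.05 (total $4.30, still need 0.0 mg).
Greedy by cheapest-per-mg is optimal for a single linear constraint, so the minimum cost is $4.30.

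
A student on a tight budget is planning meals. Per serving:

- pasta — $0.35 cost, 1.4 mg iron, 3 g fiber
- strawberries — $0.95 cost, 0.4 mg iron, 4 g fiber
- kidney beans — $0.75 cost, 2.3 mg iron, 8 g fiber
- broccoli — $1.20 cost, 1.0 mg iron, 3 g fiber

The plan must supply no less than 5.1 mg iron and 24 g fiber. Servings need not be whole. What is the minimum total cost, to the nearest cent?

$2.25

At the optimum either one food covers both requirements or two foods hit both targets exactly; no other combination can be cheaper.
pasta only: max(5.1/1.4, 24/3) = 8 servings → $2.80.
strawberries only: max(5.1/0.4, 24/4) = 12.75 servings → $12.11.
kidney beans only: max(5.1/2.3, 24/8) = 3 servings → $2.25.
broccoli only: max(5.1/1.0, 24/3) = 8 servings → $9.60.
pasta + strawberries with both tight: 2.455 servings and 4.159 servings → $4.81.
pasta + kidney beans with both targets exact would need a negative amount; discard.
pasta + broccoli with both targets exact would need a negative amount; discard.
strawberries + kidney beans with both tight: 2.4 servings and 1.8 servings → $3.63.
strawberries + broccoli with both tight: 3.107 servings and 3.857 servings → $7.58.
kidney beans + broccoli: the both-tight solution has a negative serving — not a feasible corner.
So the least-cost plan costs $2.25.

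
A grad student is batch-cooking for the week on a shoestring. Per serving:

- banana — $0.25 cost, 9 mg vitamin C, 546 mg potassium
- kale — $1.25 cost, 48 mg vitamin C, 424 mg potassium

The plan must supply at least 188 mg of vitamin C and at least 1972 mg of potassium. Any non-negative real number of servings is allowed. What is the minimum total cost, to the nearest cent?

$4.91

Check every corner: each single food scaled to meet both minima, and each pair solved so both constraints bind.
banana only: max(188/9, 1972/546) = 20.89 servings → $5.22.
kale only: max(188/48, 1972/424) = 4.651 servings → $5.81.
banana + kale with both tight: 0.6674 servings and 3.792 servings → $4.91.
So the least-cost plan costs $4.91.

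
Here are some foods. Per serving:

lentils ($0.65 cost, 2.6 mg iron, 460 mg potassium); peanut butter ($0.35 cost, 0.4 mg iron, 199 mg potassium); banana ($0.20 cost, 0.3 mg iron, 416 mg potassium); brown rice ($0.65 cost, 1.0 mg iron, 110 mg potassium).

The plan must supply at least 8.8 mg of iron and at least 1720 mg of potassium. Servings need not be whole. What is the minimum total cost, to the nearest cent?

$2.26

With two linear requirements the optimum uses one or two foods; enumerate the corners.
lentils only: max(8.8/2.6, 1720/460) = 3.739 servings → $2.43.
peanut butter only: max(8.8/0.4, 1720/199) = 22 servings → $7.70.
banana only: max(8.8/0.3, 1720/416) = 29.33 servings → $5.87.
brown rice only: max(8.8/1.0, 1720/110) = 15.64 servings → $10.16.
lentils + peanut butter with both tight: 3.189 servings and 1.272 servings → $2.52.
lentils + banana with both tight: 3.333 servings and 0.4493 servings → $2.26.
lentils + brown rice: the both-tight solution has a negative serving — not a feasible corner.
peanut butter + banana with both targets exact would need a negative amount; discard.
peanut butter + brown rice with both tight: 4.852 servings and 6.859 servings → $6.16.
banana + brown rice with both tight: 1.963 servings and 8.211 servings → $5.73.
So the least-cost plan costs $2.26.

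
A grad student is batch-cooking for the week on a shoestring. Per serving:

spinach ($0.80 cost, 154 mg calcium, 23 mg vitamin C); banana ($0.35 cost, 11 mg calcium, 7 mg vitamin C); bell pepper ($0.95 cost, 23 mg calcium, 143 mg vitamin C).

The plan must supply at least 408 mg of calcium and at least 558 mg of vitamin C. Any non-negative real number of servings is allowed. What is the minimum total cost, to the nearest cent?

$5.08

Minimising a linear cost over {calcium ≥ 408, vitamin C ≥ 558, servings ≥ 0} — the optimum is at a vertex, using one or two foods.
spinach only: max(408/154, 558/23) = 24.26 servings → $19.41.
banana only: max(408/11, 558/7) = 79.71 servings → $27.90.
bell pepper only: max(408/23, 558/143) = 17.74 servings → $16.85.
spinach + banana with both targets exact would need a negative amount; discard.
spinach + bell pepper with both tight: 2.117 servings and 3.562 servings → $5.08.
banana + bell pepper with both tight: 32.23 servings and 2.324 servings → $13.49.
Cheapest feasible corner: $5.08.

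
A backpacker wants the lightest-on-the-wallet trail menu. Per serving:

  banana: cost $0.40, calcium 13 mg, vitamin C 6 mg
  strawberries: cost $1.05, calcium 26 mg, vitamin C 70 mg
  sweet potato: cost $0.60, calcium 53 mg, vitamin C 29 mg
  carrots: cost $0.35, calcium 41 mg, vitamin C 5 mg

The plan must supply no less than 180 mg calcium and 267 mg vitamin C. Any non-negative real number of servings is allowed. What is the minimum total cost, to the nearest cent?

$4.32

For a min-cost LP with two ≥-constraints, a basic feasible solution has at most two positive variables.
banana only: max(180/13, 267/6) = 44.5 servings → $17.80.
strawberries only: max(180/26, 267/70) = 6.923 servings → $7.27.
sweet potato only: max(180/53, 267/29) = 9.207 servings → $5.52.
carrots only: max(180/41, 267/5) = 53.4 servings → $18.69.
banana + strawberries with both tight: 7.504 servings and 3.171 servings → $6.33.
banana + sweet potato: intersection lies outside the first quadrant.
banana + carrots: the both-tight solution has a negative serving — not a feasible corner.
strawberries + sweet potato with both tight: 3.021 servings and 1.914 servings → $4.32.
strawberries + carrots with both tight: 3.667 servings and 2.065 servings → $4.57.
sweet potato + carrots: intersection lies outside the first quadrant.
So the least-cost plan costs $4.32.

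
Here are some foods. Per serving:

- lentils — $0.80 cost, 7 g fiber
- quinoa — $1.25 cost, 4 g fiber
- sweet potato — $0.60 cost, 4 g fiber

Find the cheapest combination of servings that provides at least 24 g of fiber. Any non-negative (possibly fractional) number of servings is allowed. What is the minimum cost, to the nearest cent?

Cost per g of fiber: lentils $0.1143, sweet potato $0.1500, quinoa $0.3125.
With no serving limits, use only lentils: 24 g / 7 g = 3.429 servings × $0.80 = $2.74.

$2.74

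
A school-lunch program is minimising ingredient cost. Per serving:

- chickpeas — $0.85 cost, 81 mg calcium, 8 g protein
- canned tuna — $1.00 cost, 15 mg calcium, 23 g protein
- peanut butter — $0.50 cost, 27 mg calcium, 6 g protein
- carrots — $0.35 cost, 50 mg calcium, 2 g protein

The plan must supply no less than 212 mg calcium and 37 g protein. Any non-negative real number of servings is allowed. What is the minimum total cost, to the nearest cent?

$2.62

chickpeas only: max(212/81, 37/8) = 4.625 servings → $3.93.
canned tuna only: max(212/15, 37/23) = 14.13 servings → $14.13.
peanut butter only: max(212/27, 37/6) = 7.852 servings → $3.93.
carrots only: max(212/50, 37/2) = 18.5 servings → $6.47.
chickpeas + canned tuna with both tight: 2.479 servings and 0.7464 servings → $2.85.
chickpeas + peanut butter with both tight: 1.011 servings and 4.819 servings → $3.27.
chickpeas + carrots: the both-tight solution has a negative serving — not a feasible corner.
canned tuna + peanut butter: intersection lies outside the first quadrant.
canned tuna + carrots with both tight: 1.273 servings and 3.858 servings → $2.62.
peanut butter + carrots with both tight: 5.797 servings and 1.11 servings → $3.29.
The minimum over all feasible corners is $2.62.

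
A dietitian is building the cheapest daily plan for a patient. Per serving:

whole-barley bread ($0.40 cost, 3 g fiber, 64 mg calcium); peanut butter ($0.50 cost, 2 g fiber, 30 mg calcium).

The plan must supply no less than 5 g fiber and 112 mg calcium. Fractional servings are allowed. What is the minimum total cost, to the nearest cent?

Minimising a linear cost over {fiber ≥ 5, calcium ≥ 112, servings ≥ 0} — the optimum is at a vertex, using one or two foods.
whole-barley bread only: max(5/3, 112/64) = 1.75 servings → $0.70.
peanut butter only: max(5/2, 112/30) = 3.733 servings → $1.87.
whole-barley bread + peanut butter with both targets exact would need a negative amount; discard.
So the least-cost plan costs $0.70.

$0.70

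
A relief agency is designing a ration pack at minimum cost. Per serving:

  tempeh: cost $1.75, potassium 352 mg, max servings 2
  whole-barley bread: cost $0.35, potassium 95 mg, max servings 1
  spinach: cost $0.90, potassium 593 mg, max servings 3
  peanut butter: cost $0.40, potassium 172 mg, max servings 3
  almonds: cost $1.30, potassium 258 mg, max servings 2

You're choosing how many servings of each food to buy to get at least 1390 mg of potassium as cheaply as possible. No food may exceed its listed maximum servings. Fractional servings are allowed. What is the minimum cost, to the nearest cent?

$2.11

Cost per mg of potassium: spinach $0.0015, peanut butter $0.0023, whole-barley bread $0.0037, tempeh $0.0050, almonds $0.0050.
Take 2.344 servings of spinach: +1390.0 mg potassium for $2.11 (total $2.11, still need 0.0 mg).
Greedy by cheapest-per-mg is optimal for a single linear constraint, so the minimum cost is $2.11.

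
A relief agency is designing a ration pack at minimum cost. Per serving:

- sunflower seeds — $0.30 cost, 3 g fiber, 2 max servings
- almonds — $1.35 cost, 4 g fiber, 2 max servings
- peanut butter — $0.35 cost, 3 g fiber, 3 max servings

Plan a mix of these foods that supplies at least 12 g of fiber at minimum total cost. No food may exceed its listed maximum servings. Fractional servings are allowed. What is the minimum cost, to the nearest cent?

Cost per g of fiber: sunflower seeds $0.1000, peanut butter $0.1167, almonds $0.3375.
Take 2 servings of sunflower seeds: +6.0 g fiber for $0.60 (total $0.60, still need 6.0 g).
Take 2 servings of peanut butter: +6.0 g fiber for $0.70 (total $1.30, still need 0.0 g).
Greedy by cheapest-per-g is optimal for a single linear constraint, so the minimum cost is $1.30.

$1.30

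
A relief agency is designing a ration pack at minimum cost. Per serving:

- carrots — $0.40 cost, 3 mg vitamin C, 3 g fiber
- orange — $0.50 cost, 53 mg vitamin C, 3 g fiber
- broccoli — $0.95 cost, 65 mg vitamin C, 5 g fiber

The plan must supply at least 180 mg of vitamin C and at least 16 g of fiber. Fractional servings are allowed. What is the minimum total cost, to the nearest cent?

$2.46

carrots only: max(180/3, 16/3) = 60 servings → $24.00.
orange only: max(180/53, 16/3) = 5.333 servings → $2.67.
broccoli only: max(180/65, 16/5) = 3.2 servings → $3.04.
carrots + orange with both tight: 2.053 servings and 3.28 servings → $2.46.
carrots + broccoli with both tight: 0.7778 servings and 2.733 servings → $2.91.
orange + broccoli with both targets exact would need a negative amount; discard.
The minimum over all feasible corners is $2.46.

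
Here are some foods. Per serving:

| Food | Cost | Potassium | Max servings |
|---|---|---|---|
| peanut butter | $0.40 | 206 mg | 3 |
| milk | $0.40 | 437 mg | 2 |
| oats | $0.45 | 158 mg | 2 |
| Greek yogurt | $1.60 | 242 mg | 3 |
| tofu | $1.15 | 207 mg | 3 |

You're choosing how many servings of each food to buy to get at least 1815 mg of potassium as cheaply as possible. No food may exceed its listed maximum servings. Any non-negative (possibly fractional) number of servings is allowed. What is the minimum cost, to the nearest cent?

$2.94

Cost per mg of potassium: milk $0.0009, peanut butter $0.0019, oats $0.0028, tofu $0.0056, Greek yogurt $0.0066.
Take 2 servings of milk: +874.0 mg potassium for $0.80 (total $0.80, still need 941.0 mg).
Take 3 servings of peanut butter: +618.0 mg potassium for $1.20 (total $2.00, still need 323.0 mg).
Take 2 servings of oats: +316.0 mg potassium for $0.90 (total $2.90, still need 7.0 mg).
Take 0.03382 servings of tofu: +7.0 mg potassium for $0.04 (total $2.94, still need 0.0 mg).
Filling from the cheapest source first is optimal under one linear minimum: $2.94.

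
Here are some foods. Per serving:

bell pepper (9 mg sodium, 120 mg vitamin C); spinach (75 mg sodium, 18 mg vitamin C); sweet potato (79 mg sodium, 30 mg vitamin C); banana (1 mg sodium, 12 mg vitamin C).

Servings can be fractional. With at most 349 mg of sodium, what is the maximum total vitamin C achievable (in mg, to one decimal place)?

Vitamin C per mg sodium: bell pepper 13.33, banana 12, sweet potato 0.3797, spinach 0.24.
With no serving limits, spend the whole sodium allowance on bell pepper: 349 mg / 9 mg × 120 mg = 4653.3 mg.

4653.3 mg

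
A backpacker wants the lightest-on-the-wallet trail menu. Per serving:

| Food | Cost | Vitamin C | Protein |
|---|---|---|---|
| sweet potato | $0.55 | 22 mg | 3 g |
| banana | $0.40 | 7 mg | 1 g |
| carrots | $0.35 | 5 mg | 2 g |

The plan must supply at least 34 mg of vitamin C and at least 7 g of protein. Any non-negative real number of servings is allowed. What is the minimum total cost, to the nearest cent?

Two binding constraints pin down two serving amounts, so the optimal mix uses at most two foods. The candidates are each food alone (scaled to the tighter of vitamin C/protein) and each pair with both constraints tight.
sweet potato only: max(34/22, 7/3) = 2.333 servings → $1.28.
banana only: max(34/7, 7/1) = 7 servings → $2.80.
carrots only: max(34/5, 7/2) = 6.8 servings → $2.38.
sweet potato + banana with both targets exact would need a negative amount; discard.
sweet potato + carrots with both tight: 1.138 servings and 1.793 servings → $1.25.
banana + carrots with both tight: 3.667 servings and 1.667 servings → $2.05.
Cheapest feasible corner: $1.25.

$1.25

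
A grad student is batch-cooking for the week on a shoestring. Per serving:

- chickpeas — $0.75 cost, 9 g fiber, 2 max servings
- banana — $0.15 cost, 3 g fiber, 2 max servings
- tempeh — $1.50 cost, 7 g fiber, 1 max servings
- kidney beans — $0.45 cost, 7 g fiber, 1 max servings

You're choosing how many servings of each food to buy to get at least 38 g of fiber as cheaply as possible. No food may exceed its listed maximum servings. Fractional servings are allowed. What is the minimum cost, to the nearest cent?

Cost per g of fiber: banana $0.0500, kidney beans $0.0643, chickpeas $0.0833, tempeh $0.2143.
Take 2 servings of banana: +6.0 g fiber for $0.30 (total $0.30, still need 32.0 g).
Take 1 serving of kidney beans: +7.0 g fiber for $0.45 (total $0.75, still need 25.0 g).
Take 2 servings of chickpeas: +18.0 g fiber for $1.50 (total $2.25, still need 7.0 g).
Take 1 serving of tempeh: +7.0 g fiber for $1.50 (total $3.75, still need 0.0 g).
Greedy by cheapest-per-g is optimal for a single linear constraint, so the minimum cost is $3.75.

$3.75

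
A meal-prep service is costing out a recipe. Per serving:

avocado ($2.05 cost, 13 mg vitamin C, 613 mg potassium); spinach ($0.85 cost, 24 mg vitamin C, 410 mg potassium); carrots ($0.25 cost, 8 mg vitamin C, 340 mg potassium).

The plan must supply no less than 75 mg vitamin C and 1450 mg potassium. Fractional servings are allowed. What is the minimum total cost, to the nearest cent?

$2.34

For a min-cost LP with two ≥-constraints, a basic feasible solution has at most two positive variables.
avocado only: max(75/13, 1450/613) = 5.769 servings → $11.83.
spinach only: max(75/24, 1450/410) = 3.537 servings → $3.01.
carrots only: max(75/8, 1450/340) = 9.375 servings → $2.34.
avocado + spinach with both tight: 0.4317 servings and 2.891 servings → $3.34.
avocado + carrots: the both-tight solution has a negative serving — not a feasible corner.
spinach + carrots with both tight: 2.848 servings and 0.8299 servings → $2.63.
The minimum over all feasible corners is $2.34.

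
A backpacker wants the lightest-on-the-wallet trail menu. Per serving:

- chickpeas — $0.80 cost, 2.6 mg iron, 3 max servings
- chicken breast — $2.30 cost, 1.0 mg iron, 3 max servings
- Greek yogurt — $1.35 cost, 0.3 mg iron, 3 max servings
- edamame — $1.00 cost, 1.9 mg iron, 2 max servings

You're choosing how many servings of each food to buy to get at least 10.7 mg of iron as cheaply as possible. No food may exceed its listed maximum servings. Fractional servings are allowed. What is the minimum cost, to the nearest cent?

Cost per mg of iron: chickpeas $0.3077, edamame $0.5263, chicken breast $2.3000, Greek yogurt $4.5000.
Take 3 servings of chickpeas: +7.8 mg iron for $2.40 (total $2.40, still need 2.9 mg).
Take 1.526 servings of edamame: +2.9 mg iron for $1.53 (total $3.93, still need 0.0 mg).
Filling from the cheapest source first is optimal under one linear minimum: $3.93.

$3.93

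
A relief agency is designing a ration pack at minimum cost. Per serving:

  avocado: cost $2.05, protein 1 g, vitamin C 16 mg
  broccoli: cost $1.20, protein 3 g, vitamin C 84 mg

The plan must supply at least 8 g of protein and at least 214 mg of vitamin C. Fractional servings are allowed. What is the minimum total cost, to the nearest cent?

$3.20

Check every corner: each single food scaled to meet both minima, and each pair solved so both constraints bind.
avocado only: max(8/1, 214/16) = 13.38 servings → $27.42.
broccoli only: max(8/3, 214/84) = 2.667 servings → $3.20.
avocado + broccoli with both tight: 0.8333 servings and 2.389 servings → $4.58.
So the least-cost plan costs $3.20.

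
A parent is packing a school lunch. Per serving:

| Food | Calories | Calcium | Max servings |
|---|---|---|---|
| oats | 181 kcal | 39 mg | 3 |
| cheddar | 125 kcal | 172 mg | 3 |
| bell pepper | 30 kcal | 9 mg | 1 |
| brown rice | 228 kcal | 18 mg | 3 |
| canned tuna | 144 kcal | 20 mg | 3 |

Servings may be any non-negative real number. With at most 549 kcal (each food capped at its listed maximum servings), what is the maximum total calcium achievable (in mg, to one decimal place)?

Calcium per kcal: cheddar 1.376, bell pepper 0.3, oats 0.2155, canned tuna 0.1389, brown rice 0.07895.
Take 3 servings of cheddar: uses 375 kcal, +516.0 mg calcium (running total 516.0 mg).
Take 1 serving of bell pepper: uses 30 kcal, +9.0 mg calcium (running total 525.0 mg).
Take 0.7956 servings of oats: uses 144 kcal, +31.0 mg calcium (running total 556.0 mg).
Greedy by best ratio exhausts the calories allowance optimally: 556.0 mg.

556.0 mg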